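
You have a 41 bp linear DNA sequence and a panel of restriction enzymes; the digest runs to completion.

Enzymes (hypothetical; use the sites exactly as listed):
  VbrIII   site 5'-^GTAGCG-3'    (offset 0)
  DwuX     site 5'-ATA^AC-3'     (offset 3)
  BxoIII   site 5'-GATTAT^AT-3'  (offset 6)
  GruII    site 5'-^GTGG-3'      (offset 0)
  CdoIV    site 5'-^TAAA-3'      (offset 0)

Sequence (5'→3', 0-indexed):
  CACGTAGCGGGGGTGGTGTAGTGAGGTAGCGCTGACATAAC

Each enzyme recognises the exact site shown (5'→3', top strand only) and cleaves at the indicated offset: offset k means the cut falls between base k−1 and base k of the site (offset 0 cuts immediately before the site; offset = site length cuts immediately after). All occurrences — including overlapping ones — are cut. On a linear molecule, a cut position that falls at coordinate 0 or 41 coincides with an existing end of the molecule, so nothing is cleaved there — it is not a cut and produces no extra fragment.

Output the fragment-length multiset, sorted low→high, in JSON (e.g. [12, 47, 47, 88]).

Scan for sites:
  VbrIII (GTAGCG, off=0): starts [3, 25] → cuts [3, 25]
  DwuX (ATAAC, off=3): starts [36] → cuts [39]
  BxoIII (GATTATAT, off=6): no sites
  GruII (GTGG, off=0): starts [12] → cuts [12]
  CdoIV (TAAA, off=0): no sites

Pooled cuts: [3, 12, 25, 39]

Fragment lengths:
  [0,3): 3 bp
  [3,12): 9 bp
  [12,25): 13 bp
  [25,39): 14 bp
  [39,41): 2 bp

[2,3,9,13,14]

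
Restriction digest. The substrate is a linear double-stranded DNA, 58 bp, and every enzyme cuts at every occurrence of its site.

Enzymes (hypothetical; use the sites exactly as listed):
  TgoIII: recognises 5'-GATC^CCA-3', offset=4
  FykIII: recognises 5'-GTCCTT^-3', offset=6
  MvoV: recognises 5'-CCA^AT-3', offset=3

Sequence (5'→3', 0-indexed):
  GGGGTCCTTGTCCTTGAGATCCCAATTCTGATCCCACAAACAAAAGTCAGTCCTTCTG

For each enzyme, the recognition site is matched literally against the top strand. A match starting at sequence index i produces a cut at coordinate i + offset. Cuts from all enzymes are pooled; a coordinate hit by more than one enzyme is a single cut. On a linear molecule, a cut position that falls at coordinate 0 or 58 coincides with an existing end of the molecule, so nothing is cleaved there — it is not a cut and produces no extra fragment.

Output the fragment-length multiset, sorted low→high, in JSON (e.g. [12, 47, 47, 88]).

[3,3,6,6,9,9,22]

Per-enzyme occurrences:
  TgoIII (GATCCCA, off=4): starts [17, 29] → cuts [21, 33]
  FykIII (GTCCTT, off=6): starts [3, 9, 49] → cuts [9, 15, 55]
  MvoV (CCAAT, off=3): starts [21] → cuts [24]

All cut coordinates (distinct, sorted): [9, 15, 21, 24, 33, 55]

Fragments:
  [0,9): 9 bp
  [9,15): 6 bp
  [15,21): 6 bp
  [21,24): 3 bp
  [24,33): 9 bp
  [33,55): 22 bp
  [55,58): 3 bp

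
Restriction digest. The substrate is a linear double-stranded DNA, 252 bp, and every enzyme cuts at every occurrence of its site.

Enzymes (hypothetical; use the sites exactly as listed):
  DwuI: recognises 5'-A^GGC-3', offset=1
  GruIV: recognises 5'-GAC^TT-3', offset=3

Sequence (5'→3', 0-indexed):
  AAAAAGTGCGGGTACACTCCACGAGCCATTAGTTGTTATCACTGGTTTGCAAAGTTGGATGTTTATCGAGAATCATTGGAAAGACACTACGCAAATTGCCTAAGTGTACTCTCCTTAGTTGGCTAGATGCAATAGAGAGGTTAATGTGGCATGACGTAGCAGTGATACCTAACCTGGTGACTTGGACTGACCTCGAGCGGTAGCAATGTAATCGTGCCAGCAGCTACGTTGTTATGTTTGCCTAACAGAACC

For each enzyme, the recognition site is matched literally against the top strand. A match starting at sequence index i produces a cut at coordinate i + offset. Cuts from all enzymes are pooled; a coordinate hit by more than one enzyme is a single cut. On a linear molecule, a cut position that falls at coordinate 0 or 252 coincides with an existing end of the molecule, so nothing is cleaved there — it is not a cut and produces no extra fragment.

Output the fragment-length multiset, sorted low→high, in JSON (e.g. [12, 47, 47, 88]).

Scan for sites:
  DwuI (AGGC, off=1): no sites
  GruIV GACTT/3: at [178] ⇒ [181]

All cut coordinates (distinct, sorted): [181]

Fragments:
  [0,181): 181 bp
  [181,252): 71 bp

[71,181]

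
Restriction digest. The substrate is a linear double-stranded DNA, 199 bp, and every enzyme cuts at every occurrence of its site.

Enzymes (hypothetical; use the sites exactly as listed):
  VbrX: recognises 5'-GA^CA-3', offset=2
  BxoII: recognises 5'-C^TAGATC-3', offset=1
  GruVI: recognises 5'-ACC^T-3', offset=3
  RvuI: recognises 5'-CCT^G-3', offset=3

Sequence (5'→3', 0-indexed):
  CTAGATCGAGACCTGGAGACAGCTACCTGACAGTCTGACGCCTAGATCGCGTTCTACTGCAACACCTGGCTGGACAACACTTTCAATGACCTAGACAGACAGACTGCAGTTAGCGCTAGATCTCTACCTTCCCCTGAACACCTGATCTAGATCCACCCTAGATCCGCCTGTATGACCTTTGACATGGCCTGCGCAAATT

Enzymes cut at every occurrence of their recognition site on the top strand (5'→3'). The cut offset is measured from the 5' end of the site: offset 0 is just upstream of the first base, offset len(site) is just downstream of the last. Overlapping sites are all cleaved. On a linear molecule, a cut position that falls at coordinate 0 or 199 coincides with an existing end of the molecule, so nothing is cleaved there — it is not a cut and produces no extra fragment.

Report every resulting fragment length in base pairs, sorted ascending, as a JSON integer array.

[1,1,1,1,1,2,4,4,4,5,5,7,7,7,8,8,8,9,11,11,12,12,12,17,17,24]

Per-enzyme occurrences:
  VbrX (GACA, off=2): starts [17, 28, 72, 93, 97, 180] → cuts [19, 30, 74, 95, 99, 182]
  BxoII (CTAGATC, off=1): starts [0, 41, 115, 146, 157] → cuts [1, 42, 116, 147, 158]
  GruVI (ACCT, off=3): starts [10, 24, 63, 88, 125, 139, 174] → cuts [13, 27, 66, 91, 128, 142, 177]
  RvuI (CCTG, off=3): starts [11, 25, 64, 132, 140, 166, 187] → cuts [14, 28, 67, 135, 143, 169, 190]

All cut coordinates (distinct, sorted): [1, 13, 14, 19, 27, 28, 30, 42, 66, 67, 74, 91, 95, 99, 116, 128, 135, 142, 143, 147, 158, 169, 177, 182, 190]

Fragments:
  [0,1): 1 bp
  [1,13): 12 bp
  [13,14): 1 bp
  [14,19): 5 bp
  [19,27): 8 bp
  [27,28): 1 bp
  [28,30): 2 bp
  [30,42): 12 bp
  [42,66): 24 bp
  [66,67): 1 bp
  [67,74): 7 bp
  [74,91): 17 bp
  [91,95): 4 bp
  [95,99): 4 bp
  [99,116): 17 bp
  [116,128): 12 bp
  [128,135): 7 bp
  [135,142): 7 bp
  [142,143): 1 bp
  [143,147): 4 bp
  [147,158): 11 bp
  [158,169): 11 bp
  [169,177): 8 bp
  [177,182): 5 bp
  [182,190): 8 bp
  [190,199): 9 bp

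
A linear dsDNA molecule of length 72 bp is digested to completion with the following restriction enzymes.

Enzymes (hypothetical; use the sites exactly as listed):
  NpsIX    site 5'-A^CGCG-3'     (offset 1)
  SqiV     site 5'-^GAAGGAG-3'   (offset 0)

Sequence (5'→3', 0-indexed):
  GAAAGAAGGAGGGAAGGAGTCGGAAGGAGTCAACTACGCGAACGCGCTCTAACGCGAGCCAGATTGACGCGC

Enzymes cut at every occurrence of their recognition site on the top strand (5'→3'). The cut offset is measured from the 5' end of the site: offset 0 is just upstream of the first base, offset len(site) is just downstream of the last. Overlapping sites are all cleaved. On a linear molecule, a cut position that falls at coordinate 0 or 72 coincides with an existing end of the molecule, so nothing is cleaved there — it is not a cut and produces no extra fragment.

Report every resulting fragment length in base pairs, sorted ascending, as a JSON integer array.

Per-enzyme occurrences:
  NpsIX ACGCG/1: at [35, 41, 51, 66] ⇒ [36, 42, 52, 67]
  SqiV GAAGGAG/0: at [4, 12, 22] ⇒ [4, 12, 22]

Pooled cuts: [4, 12, 22, 36, 42, 52, 67]

Fragment lengths:
  [0,4): 4 bp
  [4,12): 8 bp
  [12,22): 10 bp
  [22,36): 14 bp
  [36,42): 6 bp
  [42,52): 10 bp
  [52,67): 15 bp
  [67,72): 5 bp

[4,5,6,8,10,10,14,15]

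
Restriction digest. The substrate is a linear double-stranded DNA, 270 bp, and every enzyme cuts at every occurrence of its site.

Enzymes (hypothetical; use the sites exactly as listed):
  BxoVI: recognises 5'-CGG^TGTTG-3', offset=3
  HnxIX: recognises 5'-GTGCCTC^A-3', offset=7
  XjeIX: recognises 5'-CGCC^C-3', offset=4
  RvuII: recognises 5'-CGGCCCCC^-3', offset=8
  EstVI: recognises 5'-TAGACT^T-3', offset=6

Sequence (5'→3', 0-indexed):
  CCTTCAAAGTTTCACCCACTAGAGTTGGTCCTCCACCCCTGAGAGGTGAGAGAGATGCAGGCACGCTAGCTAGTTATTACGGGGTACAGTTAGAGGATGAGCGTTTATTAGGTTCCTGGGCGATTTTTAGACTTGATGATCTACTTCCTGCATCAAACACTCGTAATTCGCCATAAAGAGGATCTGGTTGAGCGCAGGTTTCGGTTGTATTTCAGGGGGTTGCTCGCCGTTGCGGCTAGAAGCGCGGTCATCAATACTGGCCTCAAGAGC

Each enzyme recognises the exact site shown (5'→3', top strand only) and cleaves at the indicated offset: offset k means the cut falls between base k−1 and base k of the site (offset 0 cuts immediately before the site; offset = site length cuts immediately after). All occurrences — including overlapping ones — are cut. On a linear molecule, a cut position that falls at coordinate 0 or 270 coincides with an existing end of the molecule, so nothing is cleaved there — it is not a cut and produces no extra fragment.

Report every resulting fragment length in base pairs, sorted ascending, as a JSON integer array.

Site scan:
  BxoVI (CGGTGTTG, off=3): no sites
  HnxIX (GTGCCTCA, off=7): no sites
  XjeIX (CGCCC, off=4): no sites
  RvuII (CGGCCCCC, off=8): no sites
  EstVI (TAGACTT, off=6): starts [127] → cuts [133]

Pooled cuts: [133]

Fragments:
  [0,133): 133 bp
  [133,270): 137 bp

[133,137]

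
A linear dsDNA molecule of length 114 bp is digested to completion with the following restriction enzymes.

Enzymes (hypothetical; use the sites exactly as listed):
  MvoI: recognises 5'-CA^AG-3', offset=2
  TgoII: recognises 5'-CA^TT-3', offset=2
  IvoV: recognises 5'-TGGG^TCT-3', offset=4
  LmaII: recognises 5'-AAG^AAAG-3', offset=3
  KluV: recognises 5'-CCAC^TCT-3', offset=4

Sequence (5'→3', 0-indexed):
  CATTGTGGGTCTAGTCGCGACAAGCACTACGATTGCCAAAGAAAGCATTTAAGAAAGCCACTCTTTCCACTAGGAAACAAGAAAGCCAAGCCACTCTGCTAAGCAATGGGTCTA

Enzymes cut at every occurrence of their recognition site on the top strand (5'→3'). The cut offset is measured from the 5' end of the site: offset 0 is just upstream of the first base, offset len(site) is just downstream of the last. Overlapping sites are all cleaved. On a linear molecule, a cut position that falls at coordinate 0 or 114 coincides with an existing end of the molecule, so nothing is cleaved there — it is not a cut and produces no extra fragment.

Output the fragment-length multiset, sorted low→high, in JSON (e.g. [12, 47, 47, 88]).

Site scan:
  MvoI CAAG/2: at [20, 77, 86] ⇒ [22, 79, 88]
  TgoII CATT/2: at [0, 45] ⇒ [2, 47]
  IvoV TGGGTCT/4: at [5, 106] ⇒ [9, 110]
  LmaII AAGAAAG/3: at [38, 50, 78] ⇒ [41, 53, 81]
  KluV CCACTCT/4: at [57, 90] ⇒ [61, 94]

Pooled cuts: [2, 9, 22, 41, 47, 53, 61, 79, 81, 88, 94, 110]

Fragment lengths:
  [0,2): 2 bp
  [2,9): 7 bp
  [9,22): 13 bp
  [22,41): 19 bp
  [41,47): 6 bp
  [47,53): 6 bp
  [53,61): 8 bp
  [61,79): 18 bp
  [79,81): 2 bp
  [81,88): 7 bp
  [88,94): 6 bp
  [94,110): 16 bp
  [110,114): 4 bp

[2,2,4,6,6,6,7,7,8,13,16,18,19]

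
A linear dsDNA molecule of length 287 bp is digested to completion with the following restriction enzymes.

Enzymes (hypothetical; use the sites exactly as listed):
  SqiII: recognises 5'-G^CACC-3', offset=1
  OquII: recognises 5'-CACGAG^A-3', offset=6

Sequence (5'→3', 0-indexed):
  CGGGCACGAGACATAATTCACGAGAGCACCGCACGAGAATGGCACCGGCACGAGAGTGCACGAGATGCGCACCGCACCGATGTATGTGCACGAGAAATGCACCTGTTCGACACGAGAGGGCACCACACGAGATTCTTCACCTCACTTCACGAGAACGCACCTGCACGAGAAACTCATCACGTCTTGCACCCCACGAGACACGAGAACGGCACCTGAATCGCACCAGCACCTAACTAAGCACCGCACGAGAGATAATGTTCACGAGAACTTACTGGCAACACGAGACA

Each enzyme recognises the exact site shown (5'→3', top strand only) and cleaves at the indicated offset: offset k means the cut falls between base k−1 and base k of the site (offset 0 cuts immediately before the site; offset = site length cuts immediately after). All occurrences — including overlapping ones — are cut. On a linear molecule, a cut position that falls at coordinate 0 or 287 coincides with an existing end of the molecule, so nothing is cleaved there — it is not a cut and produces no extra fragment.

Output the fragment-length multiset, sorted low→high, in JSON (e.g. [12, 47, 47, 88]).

Scan for sites:
  SqiII GCACC/1: at [25, 41, 68, 73, 98, 119, 156, 185, 208, 219, 225, 237] ⇒ [26, 42, 69, 74, 99, 120, 157, 186, 209, 220, 226, 238]
  OquII CACGAGA/6: at [4, 18, 31, 48, 58, 88, 110, 125, 147, 163, 191, 198, 243, 259, 278] ⇒ [10, 24, 37, 54, 64, 94, 116, 131, 153, 169, 197, 204, 249, 265, 284]

Pooled cuts: [10, 24, 26, 37, 42, 54, 64, 69, 74, 94, 99, 116, 120, 131, 153, 157, 169, 186, 197, 204, 209, 220, 226, 238, 249, 265, 284]

Fragment lengths:
  [0,10): 10 bp
  [10,24): 14 bp
  [24,26): 2 bp
  [26,37): 11 bp
  [37,42): 5 bp
  [42,54): 12 bp
  [54,64): 10 bp
  [64,69): 5 bp
  [69,74): 5 bp
  [74,94): 20 bp
  [94,99): 5 bp
  [99,116): 17 bp
  [116,120): 4 bp
  [120,131): 11 bp
  [131,153): 22 bp
  [153,157): 4 bp
  [157,169): 12 bp
  [169,186): 17 bp
  [186,197): 11 bp
  [197,204): 7 bp
  [204,209): 5 bp
  [209,220): 11 bp
  [220,226): 6 bp
  [226,238): 12 bp
  [238,249): 11 bp
  [249,265): 16 bp
  [265,284): 19 bp
  [284,287): 3 bp

[2,3,4,4,5,5,5,5,5,6,7,10,10,11,11,11,11,11,12,12,12,14,16,17,17,19,20,22]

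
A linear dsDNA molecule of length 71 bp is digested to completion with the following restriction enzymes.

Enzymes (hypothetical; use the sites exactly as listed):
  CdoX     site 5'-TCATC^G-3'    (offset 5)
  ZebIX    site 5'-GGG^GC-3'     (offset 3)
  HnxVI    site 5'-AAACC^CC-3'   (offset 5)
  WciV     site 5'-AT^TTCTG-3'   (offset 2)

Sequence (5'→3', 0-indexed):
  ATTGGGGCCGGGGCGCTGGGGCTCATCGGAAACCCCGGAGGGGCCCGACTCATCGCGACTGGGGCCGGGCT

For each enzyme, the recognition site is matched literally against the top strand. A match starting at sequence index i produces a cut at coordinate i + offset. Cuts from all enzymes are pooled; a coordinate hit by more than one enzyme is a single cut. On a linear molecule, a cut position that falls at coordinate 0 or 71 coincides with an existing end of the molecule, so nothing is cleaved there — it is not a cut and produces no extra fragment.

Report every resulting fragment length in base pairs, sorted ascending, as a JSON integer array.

[6,6,7,7,8,8,8,9,12]

Site scan:
  CdoX TCATCG/5: at [22, 49] ⇒ [27, 54]
  ZebIX GGGGC/3: at [3, 9, 17, 39, 60] ⇒ [6, 12, 20, 42, 63]
  HnxVI AAACCCC/5: at [29] ⇒ [34]
  WciV (ATTTCTG, off=2): no sites

All cut coordinates (distinct, sorted): [6, 12, 20, 27, 34, 42, 54, 63]

Fragments:
  [0,6): 6 bp
  [6,12): 6 bp
  [12,20): 8 bp
  [20,27): 7 bp
  [27,34): 7 bp
  [34,42): 8 bp
  [42,54): 12 bp
  [54,63): 9 bp
  [63,71): 8 bp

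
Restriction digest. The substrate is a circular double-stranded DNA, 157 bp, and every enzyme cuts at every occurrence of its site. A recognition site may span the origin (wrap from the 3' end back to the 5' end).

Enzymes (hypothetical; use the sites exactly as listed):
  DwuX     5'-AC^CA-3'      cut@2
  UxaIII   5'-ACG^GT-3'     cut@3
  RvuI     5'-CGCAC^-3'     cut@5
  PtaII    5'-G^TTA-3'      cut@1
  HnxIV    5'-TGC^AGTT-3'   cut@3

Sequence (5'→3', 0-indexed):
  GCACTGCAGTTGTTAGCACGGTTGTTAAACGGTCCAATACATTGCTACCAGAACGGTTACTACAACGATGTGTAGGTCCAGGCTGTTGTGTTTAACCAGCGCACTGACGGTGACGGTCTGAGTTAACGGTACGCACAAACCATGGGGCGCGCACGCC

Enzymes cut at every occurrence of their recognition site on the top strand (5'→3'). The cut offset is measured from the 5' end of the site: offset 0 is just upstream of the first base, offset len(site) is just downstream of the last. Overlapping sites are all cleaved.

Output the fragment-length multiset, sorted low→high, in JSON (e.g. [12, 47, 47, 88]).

Site scan:
  DwuX (ACCA, off=2): starts [46, 94, 138] → cuts [48, 96, 140]
  UxaIII (ACGGT, off=3): starts [17, 28, 52, 106, 112, 125] → cuts [20, 31, 55, 109, 115, 128]
  RvuI (CGCAC, off=5): starts [99, 131, 149, 156] → cuts [4, 104, 136, 154]
  PtaII (GTTA, off=1): starts [11, 23, 55, 121] → cuts [12, 24, 56, 122]
  HnxIV (TGCAGTT, off=3): starts [4] → cuts [7]

Pooled cuts: [4, 7, 12, 20, 24, 31, 48, 55, 56, 96, 104, 109, 115, 122, 128, 136, 140, 154]

Fragments:
  4→7: 3 bp
  7→12: 5 bp
  12→20: 8 bp
  20→24: 4 bp
  24→31: 7 bp
  31→48: 17 bp
  48→55: 7 bp
  55→56: 1 bp
  56→96: 40 bp
  96→104: 8 bp
  104→109: 5 bp
  109→115: 6 bp
  115→122: 7 bp
  122→128: 6 bp
  128→136: 8 bp
  136→140: 4 bp
  140→154: 14 bp
  154→4 (wrap): 157-154+4 = 7 bp

[1,3,4,4,5,5,6,6,7,7,7,7,8,8,8,14,17,40]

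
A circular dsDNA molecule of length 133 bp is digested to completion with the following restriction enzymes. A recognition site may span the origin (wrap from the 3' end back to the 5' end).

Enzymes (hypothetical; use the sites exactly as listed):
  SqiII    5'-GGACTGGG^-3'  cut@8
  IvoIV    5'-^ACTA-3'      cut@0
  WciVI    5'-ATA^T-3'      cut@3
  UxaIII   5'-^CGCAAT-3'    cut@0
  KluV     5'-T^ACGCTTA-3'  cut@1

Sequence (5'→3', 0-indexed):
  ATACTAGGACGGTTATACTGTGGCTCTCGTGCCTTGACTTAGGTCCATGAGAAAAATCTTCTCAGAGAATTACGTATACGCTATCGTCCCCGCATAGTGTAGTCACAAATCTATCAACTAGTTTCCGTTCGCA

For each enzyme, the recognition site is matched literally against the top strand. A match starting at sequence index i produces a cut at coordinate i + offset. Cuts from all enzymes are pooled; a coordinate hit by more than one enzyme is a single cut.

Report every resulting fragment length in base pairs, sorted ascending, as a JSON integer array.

[6,13,114]

Scan for sites:
  SqiII (GGACTGGG, off=8): no sites
  IvoIV ACTA/0: at [2, 116] ⇒ [2, 116]
  WciVI (ATAT, off=3): no sites
  UxaIII CGCAAT/0: at [129] ⇒ [129]
  KluV (TACGCTTA, off=1): no sites

Pooled cuts: [2, 116, 129]

Fragment lengths:
  2→116: 114 bp
  116→129: 13 bp
  129→2 (wrap): 133-129+2 = 6 bp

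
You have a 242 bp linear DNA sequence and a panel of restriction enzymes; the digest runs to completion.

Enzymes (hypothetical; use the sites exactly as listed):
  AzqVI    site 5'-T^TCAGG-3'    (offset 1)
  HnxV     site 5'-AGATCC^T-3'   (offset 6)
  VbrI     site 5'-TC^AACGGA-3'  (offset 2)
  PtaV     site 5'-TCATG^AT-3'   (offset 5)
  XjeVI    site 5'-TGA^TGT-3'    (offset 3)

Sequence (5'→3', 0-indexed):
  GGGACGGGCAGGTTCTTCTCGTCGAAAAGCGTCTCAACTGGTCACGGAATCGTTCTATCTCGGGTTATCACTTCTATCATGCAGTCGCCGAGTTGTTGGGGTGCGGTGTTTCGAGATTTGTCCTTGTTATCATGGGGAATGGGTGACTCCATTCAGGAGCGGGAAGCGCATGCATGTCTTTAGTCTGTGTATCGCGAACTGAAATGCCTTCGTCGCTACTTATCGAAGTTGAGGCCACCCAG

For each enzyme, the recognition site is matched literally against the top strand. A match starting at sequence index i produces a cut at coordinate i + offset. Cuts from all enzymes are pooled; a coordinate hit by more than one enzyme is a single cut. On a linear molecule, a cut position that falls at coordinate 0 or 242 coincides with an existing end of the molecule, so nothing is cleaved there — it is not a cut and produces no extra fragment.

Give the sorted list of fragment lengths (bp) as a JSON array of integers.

[90,152]

Per-enzyme occurrences:
  AzqVI TTCAGG/1: at [151] ⇒ [152]
  HnxV (AGATCCT, off=6): no sites
  VbrI (TCAACGGA, off=2): no sites
  PtaV (TCATGAT, off=5): no sites
  XjeVI (TGATGT, off=3): no sites

Pooled cuts: [152]

Fragments:
  [0,152): 152 bp
  [152,242): 90 bp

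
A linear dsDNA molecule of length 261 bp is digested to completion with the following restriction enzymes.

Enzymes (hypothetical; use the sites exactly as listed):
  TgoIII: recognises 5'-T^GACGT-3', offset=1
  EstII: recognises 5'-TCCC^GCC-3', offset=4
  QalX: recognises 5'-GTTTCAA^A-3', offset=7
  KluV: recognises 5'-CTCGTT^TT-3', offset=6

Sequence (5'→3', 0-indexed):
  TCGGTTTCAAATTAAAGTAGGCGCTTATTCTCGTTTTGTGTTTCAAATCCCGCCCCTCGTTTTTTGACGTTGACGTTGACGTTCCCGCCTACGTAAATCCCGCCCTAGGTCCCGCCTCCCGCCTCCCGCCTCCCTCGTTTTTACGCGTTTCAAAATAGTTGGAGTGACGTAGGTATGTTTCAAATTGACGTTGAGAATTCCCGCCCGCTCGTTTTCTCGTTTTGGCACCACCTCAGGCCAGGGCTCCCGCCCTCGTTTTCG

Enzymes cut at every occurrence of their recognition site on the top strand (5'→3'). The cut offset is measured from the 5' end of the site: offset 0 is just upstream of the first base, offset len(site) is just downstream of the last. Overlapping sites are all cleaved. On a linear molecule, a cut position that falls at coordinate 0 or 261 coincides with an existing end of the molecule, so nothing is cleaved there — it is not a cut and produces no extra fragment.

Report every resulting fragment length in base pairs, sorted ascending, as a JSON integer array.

[3,4,4,5,6,6,7,7,8,9,9,10,10,11,11,12,12,12,14,15,16,18,25,27]

Scan for sites:
  TgoIII TGACGT/1: at [64, 70, 76, 164, 185] ⇒ [65, 71, 77, 165, 186]
  EstII TCCCGCC/4: at [47, 82, 97, 109, 116, 123, 198, 244] ⇒ [51, 86, 101, 113, 120, 127, 202, 248]
  QalX GTTTCAAA/7: at [3, 39, 146, 176] ⇒ [10, 46, 153, 183]
  KluV CTCGTTTT/6: at [29, 55, 133, 207, 215, 251] ⇒ [35, 61, 139, 213, 221, 257]

Pooled cuts: [10, 35, 46, 51, 61, 65, 71, 77, 86, 101, 113, 120, 127, 139, 153, 165, 183, 186, 202, 213, 221, 248, 257]

Fragments:
  [0,10): 10 bp
  [10,35): 25 bp
  [35,46): 11 bp
  [46,51): 5 bp
  [51,61): 10 bp
  [61,65): 4 bp
  [65,71): 6 bp
  [71,77): 6 bp
  [77,86): 9 bp
  [86,101): 15 bp
  [101,113): 12 bp
  [113,120): 7 bp
  [120,127): 7 bp
  [127,139): 12 bp
  [139,153): 14 bp
  [153,165): 12 bp
  [165,183): 18 bp
  [183,186): 3 bp
  [186,202): 16 bp
  [202,213): 11 bp
  [213,221): 8 bp
  [221,248): 27 bp
  [248,257): 9 bp
  [257,261): 4 bp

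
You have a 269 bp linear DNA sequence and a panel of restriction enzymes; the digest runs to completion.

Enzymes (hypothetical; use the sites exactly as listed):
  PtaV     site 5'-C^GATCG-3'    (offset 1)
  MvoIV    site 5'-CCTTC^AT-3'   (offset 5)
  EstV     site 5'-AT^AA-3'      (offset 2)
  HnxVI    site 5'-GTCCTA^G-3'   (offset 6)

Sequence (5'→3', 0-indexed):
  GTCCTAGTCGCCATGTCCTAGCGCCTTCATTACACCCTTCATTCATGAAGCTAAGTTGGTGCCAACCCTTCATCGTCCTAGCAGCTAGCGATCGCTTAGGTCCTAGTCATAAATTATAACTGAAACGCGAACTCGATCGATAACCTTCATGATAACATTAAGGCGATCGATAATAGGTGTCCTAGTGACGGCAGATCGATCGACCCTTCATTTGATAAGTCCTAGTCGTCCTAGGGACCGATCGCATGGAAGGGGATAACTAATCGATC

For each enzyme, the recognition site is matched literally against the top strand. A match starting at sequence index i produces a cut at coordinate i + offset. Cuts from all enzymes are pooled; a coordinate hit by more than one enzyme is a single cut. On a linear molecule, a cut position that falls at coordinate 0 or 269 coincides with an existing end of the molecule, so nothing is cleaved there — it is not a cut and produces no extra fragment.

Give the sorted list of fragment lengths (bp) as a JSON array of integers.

[5,5,6,6,7,7,7,7,7,8,8,9,9,9,11,12,12,12,13,13,14,16,17,18,31]

Site scan:
  PtaV CGATCG/1: at [88, 133, 163, 196, 238] ⇒ [89, 134, 164, 197, 239]
  MvoIV CCTTCAT/5: at [23, 35, 66, 143, 204] ⇒ [28, 40, 71, 148, 209]
  EstV ATAA/2: at [108, 115, 139, 151, 169, 214, 255] ⇒ [110, 117, 141, 153, 171, 216, 257]
  HnxVI GTCCTAG/6: at [0, 14, 74, 99, 178, 218, 227] ⇒ [6, 20, 80, 105, 184, 224, 233]

All cut coordinates (distinct, sorted): [6, 20, 28, 40, 71, 80, 89, 105, 110, 117, 134, 141, 148, 153, 164, 171, 184, 197, 209, 216, 224, 233, 239, 257]

Fragments:
  [0,6): 6 bp
  [6,20): 14 bp
  [20,28): 8 bp
  [28,40): 12 bp
  [40,71): 31 bp
  [71,80): 9 bp
  [80,89): 9 bp
  [89,105): 16 bp
  [105,110): 5 bp
  [110,117): 7 bp
  [117,134): 17 bp
  [134,141): 7 bp
  [141,148): 7 bp
  [148,153): 5 bp
  [153,164): 11 bp
  [164,171): 7 bp
  [171,184): 13 bp
  [184,197): 13 bp
  [197,209): 12 bp
  [209,216): 7 bp
  [216,224): 8 bp
  [224,233): 9 bp
  [233,239): 6 bp
  [239,257): 18 bp
  [257,269): 12 bp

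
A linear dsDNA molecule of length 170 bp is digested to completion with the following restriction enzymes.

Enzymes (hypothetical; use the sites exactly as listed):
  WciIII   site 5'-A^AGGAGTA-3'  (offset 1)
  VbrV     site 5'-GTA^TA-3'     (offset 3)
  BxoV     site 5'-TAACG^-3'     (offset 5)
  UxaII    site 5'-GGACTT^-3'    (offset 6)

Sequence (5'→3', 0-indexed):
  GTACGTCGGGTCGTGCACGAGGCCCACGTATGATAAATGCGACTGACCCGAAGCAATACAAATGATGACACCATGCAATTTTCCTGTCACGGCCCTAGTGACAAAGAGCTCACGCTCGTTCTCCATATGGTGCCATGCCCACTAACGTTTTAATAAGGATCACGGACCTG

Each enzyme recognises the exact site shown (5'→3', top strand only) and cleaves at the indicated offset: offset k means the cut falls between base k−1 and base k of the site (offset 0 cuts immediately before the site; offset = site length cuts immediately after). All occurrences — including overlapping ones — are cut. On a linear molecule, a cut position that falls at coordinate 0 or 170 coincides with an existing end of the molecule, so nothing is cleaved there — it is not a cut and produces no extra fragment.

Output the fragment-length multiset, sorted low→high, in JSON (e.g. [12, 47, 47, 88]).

[23,147]

Scan for sites:
  WciIII (AAGGAGTA, off=1): no sites
  VbrV (GTATA, off=3): no sites
  BxoV (TAACG, off=5): starts [142] → cuts [147]
  UxaII (GGACTT, off=6): no sites

All cut coordinates (distinct, sorted): [147]

Fragments:
  [0,147): 147 bp
  [147,170): 23 bp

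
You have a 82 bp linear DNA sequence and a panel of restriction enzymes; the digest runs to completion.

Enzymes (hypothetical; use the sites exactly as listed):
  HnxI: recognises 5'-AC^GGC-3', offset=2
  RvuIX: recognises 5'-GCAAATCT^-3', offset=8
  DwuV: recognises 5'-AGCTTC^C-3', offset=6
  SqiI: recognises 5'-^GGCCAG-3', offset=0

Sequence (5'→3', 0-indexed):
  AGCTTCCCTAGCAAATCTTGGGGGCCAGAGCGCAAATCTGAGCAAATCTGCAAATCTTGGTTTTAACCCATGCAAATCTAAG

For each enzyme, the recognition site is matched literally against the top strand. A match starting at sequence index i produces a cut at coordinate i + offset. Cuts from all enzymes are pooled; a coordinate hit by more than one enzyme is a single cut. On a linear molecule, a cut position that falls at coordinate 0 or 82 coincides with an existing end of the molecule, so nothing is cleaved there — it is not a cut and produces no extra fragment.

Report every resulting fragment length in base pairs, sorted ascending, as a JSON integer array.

[3,4,6,8,10,12,17,22]

Per-enzyme occurrences:
  HnxI (ACGGC, off=2): no sites
  RvuIX GCAAATCT/8: at [10, 31, 41, 49, 71] ⇒ [18, 39, 49, 57, 79]
  DwuV AGCTTCC/6: at [0] ⇒ [6]
  SqiI GGCCAG/0: at [22] ⇒ [22]

Pooled cuts: [6, 18, 22, 39, 49, 57, 79]

Fragments:
  [0,6): 6 bp
  [6,18): 12 bp
  [18,22): 4 bp
  [22,39): 17 bp
  [39,49): 10 bp
  [49,57): 8 bp
  [57,79): 22 bp
  [79,82): 3 bp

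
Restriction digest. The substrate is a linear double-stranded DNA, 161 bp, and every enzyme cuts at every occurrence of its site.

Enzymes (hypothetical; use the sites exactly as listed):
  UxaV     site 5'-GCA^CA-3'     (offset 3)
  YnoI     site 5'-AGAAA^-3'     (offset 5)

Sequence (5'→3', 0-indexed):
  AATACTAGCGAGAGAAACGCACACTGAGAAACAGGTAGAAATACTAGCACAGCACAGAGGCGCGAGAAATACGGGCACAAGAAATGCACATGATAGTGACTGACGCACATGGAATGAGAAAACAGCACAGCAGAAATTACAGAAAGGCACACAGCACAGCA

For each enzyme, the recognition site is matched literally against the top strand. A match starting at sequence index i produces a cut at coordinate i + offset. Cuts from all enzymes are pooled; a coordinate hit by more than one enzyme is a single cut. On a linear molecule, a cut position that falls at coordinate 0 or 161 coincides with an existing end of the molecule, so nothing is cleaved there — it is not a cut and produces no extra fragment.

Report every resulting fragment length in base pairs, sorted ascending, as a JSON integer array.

[4,4,4,5,5,6,7,7,8,8,9,9,10,10,14,15,17,19]

Site scan:
  UxaV (GCACA, off=3): starts [18, 46, 51, 74, 85, 104, 124, 146, 153] → cuts [21, 49, 54, 77, 88, 107, 127, 149, 156]
  YnoI (AGAAA, off=5): starts [12, 26, 36, 64, 79, 116, 131, 140] → cuts [17, 31, 41, 69, 84, 121, 136, 145]

Pooled cuts: [17, 21, 31, 41, 49, 54, 69, 77, 84, 88, 107, 121, 127, 136, 145, 149, 156]

Fragment lengths:
  [0,17): 17 bp
  [17,21): 4 bp
  [21,31): 10 bp
  [31,41): 10 bp
  [41,49): 8 bp
  [49,54): 5 bp
  [54,69): 15 bp
  [69,77): 8 bp
  [77,84): 7 bp
  [84,88): 4 bp
  [88,107): 19 bp
  [107,121): 14 bp
  [121,127): 6 bp
  [127,136): 9 bp
  [136,145): 9 bp
  [145,149): 4 bp
  [149,156): 7 bp
  [156,161): 5 bp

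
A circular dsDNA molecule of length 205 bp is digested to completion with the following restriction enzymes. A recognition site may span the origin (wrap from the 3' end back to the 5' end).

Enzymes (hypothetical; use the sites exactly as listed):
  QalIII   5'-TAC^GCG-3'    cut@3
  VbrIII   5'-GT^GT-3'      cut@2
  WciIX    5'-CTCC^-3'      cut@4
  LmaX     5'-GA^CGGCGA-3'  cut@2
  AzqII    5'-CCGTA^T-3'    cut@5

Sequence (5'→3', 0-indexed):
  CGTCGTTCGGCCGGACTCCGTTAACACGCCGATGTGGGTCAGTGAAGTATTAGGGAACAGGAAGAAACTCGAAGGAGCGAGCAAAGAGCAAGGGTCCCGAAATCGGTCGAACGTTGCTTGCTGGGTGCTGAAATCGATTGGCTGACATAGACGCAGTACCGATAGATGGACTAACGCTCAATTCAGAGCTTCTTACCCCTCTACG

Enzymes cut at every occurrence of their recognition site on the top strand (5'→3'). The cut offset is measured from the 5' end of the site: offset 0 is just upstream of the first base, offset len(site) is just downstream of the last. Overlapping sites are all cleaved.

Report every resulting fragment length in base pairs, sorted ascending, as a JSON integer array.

[20,185]

Site scan:
  QalIII TACGCG/3: at [201] ⇒ [204]
  VbrIII (GTGT, off=2): no sites
  WciIX CTCC/4: at [15] ⇒ [19]
  LmaX (GACGGCGA, off=2): no sites
  AzqII (CCGTAT, off=5): no sites

Pooled cuts: [19, 204]

Fragment lengths:
  19→204: 185 bp
  204→19 (wrap): 205-204+19 = 20 bp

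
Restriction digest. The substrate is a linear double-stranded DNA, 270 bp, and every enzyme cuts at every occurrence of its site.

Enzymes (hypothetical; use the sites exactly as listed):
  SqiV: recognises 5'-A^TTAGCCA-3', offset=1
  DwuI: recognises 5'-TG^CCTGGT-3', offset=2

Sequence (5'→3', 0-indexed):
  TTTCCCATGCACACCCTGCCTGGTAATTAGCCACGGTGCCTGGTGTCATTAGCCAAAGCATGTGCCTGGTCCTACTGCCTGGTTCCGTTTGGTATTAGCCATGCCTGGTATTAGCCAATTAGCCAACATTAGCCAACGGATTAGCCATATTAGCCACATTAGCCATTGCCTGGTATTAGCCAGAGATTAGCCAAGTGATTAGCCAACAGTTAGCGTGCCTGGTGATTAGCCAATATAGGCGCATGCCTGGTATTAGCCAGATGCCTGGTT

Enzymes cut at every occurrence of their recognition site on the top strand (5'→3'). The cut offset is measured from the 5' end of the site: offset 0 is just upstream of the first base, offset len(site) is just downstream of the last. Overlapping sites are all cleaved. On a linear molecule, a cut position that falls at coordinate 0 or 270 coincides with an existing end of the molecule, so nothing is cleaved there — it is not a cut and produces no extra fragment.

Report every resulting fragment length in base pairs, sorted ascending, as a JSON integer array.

Per-enzyme occurrences:
  SqiV (ATTAGCCA, off=1): starts [25, 47, 93, 109, 117, 127, 139, 148, 157, 174, 185, 197, 224, 251] → cuts [26, 48, 94, 110, 118, 128, 140, 149, 158, 175, 186, 198, 225, 252]
  DwuI (TGCCTGGT, off=2): starts [16, 36, 62, 75, 101, 166, 215, 243, 261] → cuts [18, 38, 64, 77, 103, 168, 217, 245, 263]

Pooled cuts: [18, 26, 38, 48, 64, 77, 94, 103, 110, 118, 128, 140, 149, 158, 168, 175, 186, 198, 217, 225, 245, 252, 263]

Fragments:
  [0,18): 18 bp
  [18,26): 8 bp
  [26,38): 12 bp
  [38,48): 10 bp
  [48,64): 16 bp
  [64,77): 13 bp
  [77,94): 17 bp
  [94,103): 9 bp
  [103,110): 7 bp
  [110,118): 8 bp
  [118,128): 10 bp
  [128,140): 12 bp
  [140,149): 9 bp
  [149,158): 9 bp
  [158,168): 10 bp
  [168,175): 7 bp
  [175,186): 11 bp
  [186,198): 12 bp
  [198,217): 19 bp
  [217,225): 8 bp
  [225,245): 20 bp
  [245,252): 7 bp
  [252,263): 11 bp
  [263,270): 7 bp

[7,7,7,7,8,8,8,9,9,9,10,10,10,11,11,12,12,12,13,16,17,18,19,20]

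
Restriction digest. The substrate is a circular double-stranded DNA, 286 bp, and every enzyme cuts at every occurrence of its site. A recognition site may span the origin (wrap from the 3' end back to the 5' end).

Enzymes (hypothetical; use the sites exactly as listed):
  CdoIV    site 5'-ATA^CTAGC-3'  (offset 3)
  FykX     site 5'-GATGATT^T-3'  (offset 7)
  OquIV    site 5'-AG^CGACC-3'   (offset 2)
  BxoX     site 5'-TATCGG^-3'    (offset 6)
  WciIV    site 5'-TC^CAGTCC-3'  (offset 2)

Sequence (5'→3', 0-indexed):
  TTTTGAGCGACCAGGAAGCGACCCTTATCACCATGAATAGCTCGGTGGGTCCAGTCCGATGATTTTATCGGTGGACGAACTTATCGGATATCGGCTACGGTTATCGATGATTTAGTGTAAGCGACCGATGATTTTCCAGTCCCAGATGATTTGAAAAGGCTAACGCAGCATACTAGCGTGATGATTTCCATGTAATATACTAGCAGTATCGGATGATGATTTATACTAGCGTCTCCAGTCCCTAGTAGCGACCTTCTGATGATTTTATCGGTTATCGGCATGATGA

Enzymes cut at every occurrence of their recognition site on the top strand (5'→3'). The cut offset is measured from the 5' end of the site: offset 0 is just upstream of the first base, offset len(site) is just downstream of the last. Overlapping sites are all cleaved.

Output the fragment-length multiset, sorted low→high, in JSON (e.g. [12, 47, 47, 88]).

[3,4,5,7,7,7,7,9,9,10,10,11,12,13,13,13,13,14,15,16,16,18,21,33]

Scan for sites:
  CdoIV ATACTAGC/3: at [169, 196, 222] ⇒ [172, 199, 225]
  FykX GATGATTT/7: at [57, 105, 126, 144, 179, 214, 257, 281] ⇒ [2, 64, 112, 133, 151, 186, 221, 264]
  OquIV AGCGACC/2: at [5, 16, 119, 246] ⇒ [7, 18, 121, 248]
  BxoX TATCGG/6: at [65, 81, 88, 206, 265, 272] ⇒ [71, 87, 94, 212, 271, 278]
  WciIV TCCAGTCC/2: at [49, 134, 233] ⇒ [51, 136, 235]

All cut coordinates (distinct, sorted): [2, 7, 18, 51, 64, 71, 87, 94, 112, 121, 133, 136, 151, 172, 186, 199, 212, 221, 225, 235, 248, 264, 271, 278]

Fragments:
  2→7: 5 bp
  7→18: 11 bp
  18→51: 33 bp
  51→64: 13 bp
  64→71: 7 bp
  71→87: 16 bp
  87→94: 7 bp
  94→112: 18 bp
  112→121: 9 bp
  121→133: 12 bp
  133→136: 3 bp
  136→151: 15 bp
  151→172: 21 bp
  172→186: 14 bp
  186→199: 13 bp
  199→212: 13 bp
  212→221: 9 bp
  221→225: 4 bp
  225→235: 10 bp
  235→248: 13 bp
  248→264: 16 bp
  264→271: 7 bp
  271→278: 7 bp
  278→2 (wrap): 286-278+2 = 10 bp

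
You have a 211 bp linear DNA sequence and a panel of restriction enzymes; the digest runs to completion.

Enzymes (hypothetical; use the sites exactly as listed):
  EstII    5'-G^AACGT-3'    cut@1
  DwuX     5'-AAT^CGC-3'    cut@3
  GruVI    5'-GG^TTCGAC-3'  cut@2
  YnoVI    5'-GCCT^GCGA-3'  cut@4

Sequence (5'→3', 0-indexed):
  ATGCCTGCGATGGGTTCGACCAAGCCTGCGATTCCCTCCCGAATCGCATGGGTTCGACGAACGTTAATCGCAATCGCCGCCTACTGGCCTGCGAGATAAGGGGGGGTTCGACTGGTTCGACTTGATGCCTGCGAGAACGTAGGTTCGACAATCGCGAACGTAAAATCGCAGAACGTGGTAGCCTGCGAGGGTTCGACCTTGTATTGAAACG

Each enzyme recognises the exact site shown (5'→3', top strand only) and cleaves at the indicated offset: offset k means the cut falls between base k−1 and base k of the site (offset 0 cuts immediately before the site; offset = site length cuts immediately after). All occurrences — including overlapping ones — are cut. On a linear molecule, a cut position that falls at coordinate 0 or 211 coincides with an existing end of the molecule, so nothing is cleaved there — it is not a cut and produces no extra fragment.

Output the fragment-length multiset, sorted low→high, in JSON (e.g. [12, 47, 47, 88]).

Site scan:
  EstII GAACGT/1: at [58, 134, 155, 170] ⇒ [59, 135, 156, 171]
  DwuX AATCGC/3: at [41, 65, 71, 149, 163] ⇒ [44, 68, 74, 152, 166]
  GruVI GGTTCGAC/2: at [12, 50, 104, 113, 141, 189] ⇒ [14, 52, 106, 115, 143, 191]
  YnoVI GCCTGCGA/4: at [2, 23, 86, 126, 180] ⇒ [6, 27, 90, 130, 184]

All cut coordinates (distinct, sorted): [6, 14, 27, 44, 52, 59, 68, 74, 90, 106, 115, 130, 135, 143, 152, 156, 166, 171, 184, 191]

Fragments:
  [0,6): 6 bp
  [6,14): 8 bp
  [14,27): 13 bp
  [27,44): 17 bp
  [44,52): 8 bp
  [52,59): 7 bp
  [59,68): 9 bp
  [68,74): 6 bp
  [74,90): 16 bp
  [90,106): 16 bp
  [106,115): 9 bp
  [115,130): 15 bp
  [130,135): 5 bp
  [135,143): 8 bp
  [143,152): 9 bp
  [152,156): 4 bp
  [156,166): 10 bp
  [166,171): 5 bp
  [171,184): 13 bp
  [184,191): 7 bp
  [191,211): 20 bp

[4,5,5,6,6,7,7,8,8,8,9,9,9,10,13,13,15,16,16,17,20]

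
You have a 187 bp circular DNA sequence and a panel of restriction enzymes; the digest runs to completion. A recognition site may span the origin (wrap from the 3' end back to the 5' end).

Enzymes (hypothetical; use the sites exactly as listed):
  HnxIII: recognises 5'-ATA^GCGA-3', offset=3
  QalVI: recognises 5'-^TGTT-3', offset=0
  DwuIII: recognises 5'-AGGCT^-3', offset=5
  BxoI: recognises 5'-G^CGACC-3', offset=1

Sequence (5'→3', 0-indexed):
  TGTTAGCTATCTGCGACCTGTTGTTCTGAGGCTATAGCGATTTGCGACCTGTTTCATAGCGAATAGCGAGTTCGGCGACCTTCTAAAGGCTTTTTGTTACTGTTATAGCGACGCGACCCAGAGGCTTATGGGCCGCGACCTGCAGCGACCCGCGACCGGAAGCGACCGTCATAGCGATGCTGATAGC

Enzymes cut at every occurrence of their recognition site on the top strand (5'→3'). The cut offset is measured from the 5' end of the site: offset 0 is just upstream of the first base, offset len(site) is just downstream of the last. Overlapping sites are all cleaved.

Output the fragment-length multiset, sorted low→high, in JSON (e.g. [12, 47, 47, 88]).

[3,3,3,5,5,6,6,7,7,7,8,9,9,10,10,10,11,12,13,13,14,16]

Per-enzyme occurrences:
  HnxIII (ATAGCGA, off=3): starts [33, 55, 62, 104, 170] → cuts [36, 58, 65, 107, 173]
  QalVI (TGTT, off=0): starts [0, 18, 21, 49, 94, 100] → cuts [0, 18, 21, 49, 94, 100]
  DwuIII (AGGCT, off=5): starts [28, 86, 121] → cuts [33, 91, 126]
  BxoI (GCGACC, off=1): starts [12, 43, 74, 112, 134, 144, 151, 161] → cuts [13, 44, 75, 113, 135, 145, 152, 162]

All cut coordinates (distinct, sorted): [0, 13, 18, 21, 33, 36, 44, 49, 58, 65, 75, 91, 94, 100, 107, 113, 126, 135, 145, 152, 162, 173]

Fragment lengths:
  0→13: 13 bp
  13→18: 5 bp
  18→21: 3 bp
  21→33: 12 bp
  33→36: 3 bp
  36→44: 8 bp
  44→49: 5 bp
  49→58: 9 bp
  58→65: 7 bp
  65→75: 10 bp
  75→91: 16 bp
  91→94: 3 bp
  94→100: 6 bp
  100→107: 7 bp
  107→113: 6 bp
  113→126: 13 bp
  126→135: 9 bp
  135→145: 10 bp
  145→152: 7 bp
  152→162: 10 bp
  162→173: 11 bp
  173→0 (wrap): 187-173+0 = 14 bp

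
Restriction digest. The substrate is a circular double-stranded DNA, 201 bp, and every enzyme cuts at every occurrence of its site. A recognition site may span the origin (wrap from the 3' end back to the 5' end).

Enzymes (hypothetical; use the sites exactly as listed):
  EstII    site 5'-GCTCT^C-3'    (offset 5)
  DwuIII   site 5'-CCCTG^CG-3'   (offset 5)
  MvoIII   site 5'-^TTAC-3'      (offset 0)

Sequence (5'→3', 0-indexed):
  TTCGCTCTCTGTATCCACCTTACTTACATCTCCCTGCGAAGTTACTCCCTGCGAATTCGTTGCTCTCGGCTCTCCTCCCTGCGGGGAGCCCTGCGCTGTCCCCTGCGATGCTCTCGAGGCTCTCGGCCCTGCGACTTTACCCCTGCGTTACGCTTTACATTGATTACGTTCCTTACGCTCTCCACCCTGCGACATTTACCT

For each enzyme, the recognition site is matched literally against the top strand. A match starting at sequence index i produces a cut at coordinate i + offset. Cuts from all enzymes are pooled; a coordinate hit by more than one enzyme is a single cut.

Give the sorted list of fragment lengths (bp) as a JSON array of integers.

Scan for sites:
  EstII GCTCTC/5: at [3, 61, 68, 109, 118, 176] ⇒ [8, 66, 73, 114, 123, 181]
  DwuIII CCCTGCG/5: at [31, 46, 76, 88, 100, 126, 140, 184] ⇒ [36, 51, 81, 93, 105, 131, 145, 189]
  MvoIII TTAC/0: at [19, 23, 41, 136, 147, 154, 163, 172, 195] ⇒ [19, 23, 41, 136, 147, 154, 163, 172, 195]

Pooled cuts: [8, 19, 23, 36, 41, 51, 66, 73, 81, 93, 105, 114, 123, 131, 136, 145, 147, 154, 163, 172, 181, 189, 195]

Fragment lengths:
  8→19: 11 bp
  19→23: 4 bp
  23→36: 13 bp
  36→41: 5 bp
  41→51: 10 bp
  51→66: 15 bp
  66→73: 7 bp
  73→81: 8 bp
  81→93: 12 bp
  93→105: 12 bp
  105→114: 9 bp
  114→123: 9 bp
  123→131: 8 bp
  131→136: 5 bp
  136→145: 9 bp
  145→147: 2 bp
  147→154: 7 bp
  154→163: 9 bp
  163→172: 9 bp
  172→181: 9 bp
  181→189: 8 bp
  189→195: 6 bp
  195→8 (wrap): 201-195+8 = 14 bp

[2,4,5,5,6,7,7,8,8,8,9,9,9,9,9,9,10,11,12,12,13,14,15]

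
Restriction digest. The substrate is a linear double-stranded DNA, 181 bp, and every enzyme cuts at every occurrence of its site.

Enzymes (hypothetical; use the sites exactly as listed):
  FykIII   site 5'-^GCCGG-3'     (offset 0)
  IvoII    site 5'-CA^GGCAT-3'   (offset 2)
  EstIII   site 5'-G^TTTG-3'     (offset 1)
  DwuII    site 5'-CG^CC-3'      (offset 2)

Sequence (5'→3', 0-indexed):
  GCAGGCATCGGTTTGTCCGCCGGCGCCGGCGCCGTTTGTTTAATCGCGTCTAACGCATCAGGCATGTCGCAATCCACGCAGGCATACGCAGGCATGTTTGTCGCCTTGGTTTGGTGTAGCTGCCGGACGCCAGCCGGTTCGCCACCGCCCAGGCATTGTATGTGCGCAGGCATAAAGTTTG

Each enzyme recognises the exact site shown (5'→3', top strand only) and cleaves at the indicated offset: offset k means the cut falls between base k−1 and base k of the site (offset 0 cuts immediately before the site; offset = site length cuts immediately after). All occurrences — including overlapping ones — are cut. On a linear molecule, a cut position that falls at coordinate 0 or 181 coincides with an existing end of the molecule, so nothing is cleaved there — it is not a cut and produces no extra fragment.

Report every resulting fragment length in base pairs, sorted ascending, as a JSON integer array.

[1,1,3,3,3,4,4,5,6,6,6,6,7,7,8,8,9,9,10,12,17,20,26]

Site scan:
  FykIII (GCCGG, off=0): starts [18, 24, 121, 132] → cuts [18, 24, 121, 132]
  IvoII (CAGGCAT, off=2): starts [1, 58, 78, 88, 149, 166] → cuts [3, 60, 80, 90, 151, 168]
  EstIII (GTTTG, off=1): starts [10, 33, 95, 108, 176] → cuts [11, 34, 96, 109, 177]
  DwuII (CGCC, off=2): starts [17, 23, 29, 101, 127, 139, 145] → cuts [19, 25, 31, 103, 129, 141, 147]

Pooled cuts: [3, 11, 18, 19, 24, 25, 31, 34, 60, 80, 90, 96, 103, 109, 121, 129, 132, 141, 147, 151, 168, 177]

Fragments:
  [0,3): 3 bp
  [3,11): 8 bp
  [11,18): 7 bp
  [18,19): 1 bp
  [19,24): 5 bp
  [24,25): 1 bp
  [25,31): 6 bp
  [31,34): 3 bp
  [34,60): 26 bp
  [60,80): 20 bp
  [80,90): 10 bp
  [90,96): 6 bp
  [96,103): 7 bp
  [103,109): 6 bp
  [109,121): 12 bp
  [121,129): 8 bp
  [129,132): 3 bp
  [132,141): 9 bp
  [141,147): 6 bp
  [147,151): 4 bp
  [151,168): 17 bp
  [168,177): 9 bp
  [177,181): 4 bp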